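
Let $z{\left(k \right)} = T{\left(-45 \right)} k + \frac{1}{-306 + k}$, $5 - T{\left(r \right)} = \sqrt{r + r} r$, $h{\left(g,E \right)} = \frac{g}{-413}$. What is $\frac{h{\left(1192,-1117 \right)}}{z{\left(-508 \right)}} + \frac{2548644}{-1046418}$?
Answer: $\frac{2 \left(- 4896659075643720 \sqrt{10} + 181273220689159 i\right)}{648255951 \left(- 229729 i + 6202680 \sqrt{10}\right)} \approx -2.4356 - 1.3307 \cdot 10^{-5} i$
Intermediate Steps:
$h{\left(g,E \right)} = - \frac{g}{413}$ ($h{\left(g,E \right)} = g \left(- \frac{1}{413}\right) = - \frac{g}{413}$)
$T{\left(r \right)} = 5 - \sqrt{2} r^{\frac{3}{2}}$ ($T{\left(r \right)} = 5 - \sqrt{r + r} r = 5 - \sqrt{2 r} r = 5 - \sqrt{2} \sqrt{r} r = 5 - \sqrt{2} r^{\frac{3}{2}}$)
$z{\left(k \right)} = \frac{1}{-306 + k} + k \left(5 + 135 i \sqrt{10}\right)$ ($z{\left(k \right)} = \left(5 - \sqrt{2} \left(-45\right)^{\frac{3}{2}}\right) k + \frac{1}{-306 + k} = \left(5 - \sqrt{2} \left(- 135 i \sqrt{5}\right)\right) k + \frac{1}{-306 + k} = \left(5 + 135 i \sqrt{10}\right) k + \frac{1}{-306 + k} = k \left(5 + 135 i \sqrt{10}\right) + \frac{1}{-306 + k} = \frac{1}{-306 + k} + k \left(5 + 135 i \sqrt{10}\right)$)
$\frac{h{\left(1192,-1117 \right)}}{z{\left(-508 \right)}} + \frac{2548644}{-1046418} = \frac{\left(- \frac{1}{413}\right) 1192}{\frac{1}{-306 - 508} \left(1 + \left(-508\right)^{2} \left(5 + 135 i \sqrt{10}\right) - - 777240 \left(1 + 27 i \sqrt{10}\right)\right)} + \frac{2548644}{-1046418} = - \frac{1192}{413 \frac{1 + 258064 \left(5 + 135 i \sqrt{10}\right) + \left(777240 + 20985480 i \sqrt{10}\right)}{-814}} + 2548644 \left(- \frac{1}{1046418}\right) = - \frac{1192}{413 \left(- \frac{1 + \left(1290320 + 34838640 i \sqrt{10}\right) + \left(777240 + 20985480 i \sqrt{10}\right)}{814}\right)} - \frac{424774}{174403} = - \frac{1192}{413 \left(- \frac{2067561 + 55824120 i \sqrt{10}}{814}\right)} - \frac{424774}{174403} = - \frac{1192}{413 \left(- \frac{2067561}{814} - 68580 i \sqrt{10}\right)} - \frac{424774}{174403} = - \frac{424774}{174403} - \frac{1192}{413 \left(- \frac{2067561}{814} - 68580 i \sqrt{10}\right)}$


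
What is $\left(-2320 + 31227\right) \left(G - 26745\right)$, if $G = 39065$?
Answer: $356134240$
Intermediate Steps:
$\left(-2320 + 31227\right) \left(G - 26745\right) = \left(-2320 + 31227\right) \left(39065 - 26745\right) = 28907 \cdot 12320 = 356134240$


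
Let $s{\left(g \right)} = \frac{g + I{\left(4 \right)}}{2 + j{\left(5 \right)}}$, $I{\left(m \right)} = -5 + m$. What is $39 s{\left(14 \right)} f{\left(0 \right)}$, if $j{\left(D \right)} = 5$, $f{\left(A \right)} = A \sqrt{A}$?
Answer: $0$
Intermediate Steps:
$f{\left(A \right)} = A^{\frac{3}{2}}$
$s{\left(g \right)} = - \frac{1}{7} + \frac{g}{7}$ ($s{\left(g \right)} = \frac{g + \left(-5 + 4\right)}{2 + 5} = \frac{g - 1}{7} = \left(-1 + g\right) \frac{1}{7} = - \frac{1}{7} + \frac{g}{7}$)
$39 s{\left(14 \right)} f{\left(0 \right)} = 39 \left(- \frac{1}{7} + \frac{1}{7} \cdot 14\right) 0^{\frac{3}{2}} = 39 \left(- \frac{1}{7} + 2\right) 0 = 39 \cdot \frac{13}{7} \cdot 0 = \frac{507}{7} \cdot 0 = 0$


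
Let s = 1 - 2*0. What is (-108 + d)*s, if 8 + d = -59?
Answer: -175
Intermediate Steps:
d = -67 (d = -8 - 59 = -67)
s = 1 (s = 1 + 0 = 1)
(-108 + d)*s = (-108 - 67)*1 = -175*1 = -175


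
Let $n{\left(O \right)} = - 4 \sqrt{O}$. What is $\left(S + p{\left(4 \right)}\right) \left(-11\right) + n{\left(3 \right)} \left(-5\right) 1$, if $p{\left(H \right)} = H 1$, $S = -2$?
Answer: $-22 + 20 \sqrt{3} \approx 12.641$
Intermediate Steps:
$p{\left(H \right)} = H$
$\left(S + p{\left(4 \right)}\right) \left(-11\right) + n{\left(3 \right)} \left(-5\right) 1 = \left(-2 + 4\right) \left(-11\right) + - 4 \sqrt{3} \left(-5\right) 1 = 2 \left(-11\right) + 20 \sqrt{3} \cdot 1 = -22 + 20 \sqrt{3}$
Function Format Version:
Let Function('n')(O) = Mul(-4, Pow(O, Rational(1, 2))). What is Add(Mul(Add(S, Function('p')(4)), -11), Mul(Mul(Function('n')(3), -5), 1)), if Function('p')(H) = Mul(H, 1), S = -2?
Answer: Add(-22, Mul(20, Pow(3, Rational(1, 2)))) ≈ 12.641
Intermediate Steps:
Function('p')(H) = H
Add(Mul(Add(S, Function('p')(4)), -11), Mul(Mul(Function('n')(3), -5), 1)) = Add(Mul(Add(-2, 4), -11), Mul(Mul(Mul(-4, Pow(3, Rational(1, 2))), -5), 1)) = Add(Mul(2, -11), Mul(Mul(20, Pow(3, Rational(1, 2))), 1)) = Add(-22, Mul(20, Pow(3, Rational(1, 2))))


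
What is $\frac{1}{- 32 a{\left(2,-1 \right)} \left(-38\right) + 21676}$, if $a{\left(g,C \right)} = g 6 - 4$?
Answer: $\frac{1}{31404} \approx 3.1843 \cdot 10^{-5}$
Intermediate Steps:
$a{\left(g,C \right)} = -4 + 6 g$ ($a{\left(g,C \right)} = 6 g - 4 = -4 + 6 g$)
$\frac{1}{- 32 a{\left(2,-1 \right)} \left(-38\right) + 21676} = \frac{1}{- 32 \left(-4 + 6 \cdot 2\right) \left(-38\right) + 21676} = \frac{1}{- 32 \left(-4 + 12\right) \left(-38\right) + 21676} = \frac{1}{\left(-32\right) 8 \left(-38\right) + 21676} = \frac{1}{\left(-256\right) \left(-38\right) + 21676} = \frac{1}{9728 + 21676} = \frac{1}{31404}$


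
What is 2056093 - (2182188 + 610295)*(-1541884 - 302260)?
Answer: 5149742825645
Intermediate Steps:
2056093 - (2182188 + 610295)*(-1541884 - 302260) = 2056093 - 2792483*(-1844144) = 2056093 - 1*(-5149740769552) = 2056093 + 5149740769552 = 5149742825645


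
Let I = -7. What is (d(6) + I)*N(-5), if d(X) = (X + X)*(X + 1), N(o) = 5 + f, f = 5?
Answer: 770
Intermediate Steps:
N(o) = 10 (N(o) = 5 + 5 = 10)
d(X) = 2*X*(1 + X) (d(X) = (2*X)*(1 + X) = 2*X*(1 + X))
(d(6) + I)*N(-5) = (2*6*(1 + 6) - 7)*10 = (2*6*7 - 7)*10 = (84 - 7)*10 = 77*10 = 770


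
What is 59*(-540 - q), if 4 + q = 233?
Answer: -45371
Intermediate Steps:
q = 229 (q = -4 + 233 = 229)
59*(-540 - q) = 59*(-540 - 1*229) = 59*(-540 - 229) = 59*(-769) = -45371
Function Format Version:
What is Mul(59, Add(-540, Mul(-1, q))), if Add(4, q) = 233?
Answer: -45371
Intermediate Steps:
q = 229 (q = Add(-4, 233) = 229)
Mul(59, Add(-540, Mul(-1, q))) = Mul(59, Add(-540, Mul(-1, 229))) = Mul(59, Add(-540, -229)) = Mul(59, -769) = -45371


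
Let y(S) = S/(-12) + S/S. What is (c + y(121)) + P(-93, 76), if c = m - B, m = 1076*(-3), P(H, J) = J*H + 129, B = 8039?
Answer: -218581/12 ≈ -18215.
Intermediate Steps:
P(H, J) = 129 + H*J (P(H, J) = H*J + 129 = 129 + H*J)
y(S) = 1 - S/12 (y(S) = S*(-1/12) + 1 = -S/12 + 1 = 1 - S/12)
m = -3228
c = -11267 (c = -3228 - 1*8039 = -3228 - 8039 = -11267)
(c + y(121)) + P(-93, 76) = (-11267 + (1 - 1/12*121)) + (129 - 93*76) = (-11267 + (1 - 121/12)) + (129 - 7068) = (-11267 - 109/12) - 6939 = -135313/12 - 6939 = -218581/12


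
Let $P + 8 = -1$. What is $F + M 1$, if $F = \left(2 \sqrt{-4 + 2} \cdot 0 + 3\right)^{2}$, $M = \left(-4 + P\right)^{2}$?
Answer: $178$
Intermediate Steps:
$P = -9$ ($P = -8 - 1 = -9$)
$M = 169$ ($M = \left(-4 - 9\right)^{2} = \left(-13\right)^{2} = 169$)
$F = 9$ ($F = \left(2 \sqrt{-2} \cdot 0 + 3\right)^{2} = \left(2 i \sqrt{2} \cdot 0 + 3\right)^{2} = \left(0 + 3\right)^{2} = 3^{2} = 9$)
$F + M 1 = 9 + 169 \cdot 1 = 9 + 169 = 178$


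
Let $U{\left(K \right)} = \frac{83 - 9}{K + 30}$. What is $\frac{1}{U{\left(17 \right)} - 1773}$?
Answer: $- \frac{47}{83257} \approx -0.00056452$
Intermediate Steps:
$U{\left(K \right)} = \frac{74}{30 + K}$
$\frac{1}{U{\left(17 \right)} - 1773} = \frac{1}{\frac{74}{30 + 17} - 1773} = \frac{1}{\frac{74}{47} - 1773} = \frac{1}{- \frac{83257}{47}} = - \frac{47}{83257}$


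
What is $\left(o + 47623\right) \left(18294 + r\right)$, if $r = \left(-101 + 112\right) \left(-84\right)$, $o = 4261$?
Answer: $901225080$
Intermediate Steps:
$r = -924$ ($r = 11 \left(-84\right) = -924$)
$\left(o + 47623\right) \left(18294 + r\right) = \left(4261 + 47623\right) \left(18294 - 924\right) = 51884 \cdot 17370 = 901225080$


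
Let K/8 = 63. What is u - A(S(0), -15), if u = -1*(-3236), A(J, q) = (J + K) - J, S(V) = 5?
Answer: 2732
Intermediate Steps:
K = 504 (K = 8*63 = 504)
A(J, q) = 504 (A(J, q) = (J + 504) - J = (504 + J) - J = 504)
u = 3236
u - A(S(0), -15) = 3236 - 1*504 = 3236 - 504 = 2732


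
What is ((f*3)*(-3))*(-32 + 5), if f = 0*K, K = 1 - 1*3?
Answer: 0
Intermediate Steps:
K = -2 (K = 1 - 3 = -2)
f = 0 (f = 0*(-2) = 0)
((f*3)*(-3))*(-32 + 5) = ((0*3)*(-3))*(-32 + 5) = (0*(-3))*(-27) = 0*(-27) = 0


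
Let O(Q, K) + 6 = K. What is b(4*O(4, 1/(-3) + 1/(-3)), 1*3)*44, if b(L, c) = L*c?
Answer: -3520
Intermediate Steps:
O(Q, K) = -6 + K
b(4*O(4, 1/(-3) + 1/(-3)), 1*3)*44 = ((4*(-6 + (1/(-3) + 1/(-3))))*(1*3))*44 = ((4*(-6 + (1*(-⅓) + 1*(-⅓))))*3)*44 = ((4*(-6 + (-⅓ - ⅓)))*3)*44 = ((4*(-6 - ⅔))*3)*44 = ((4*(-20/3))*3)*44 = -80/3*3*44 = -80*44 = -3520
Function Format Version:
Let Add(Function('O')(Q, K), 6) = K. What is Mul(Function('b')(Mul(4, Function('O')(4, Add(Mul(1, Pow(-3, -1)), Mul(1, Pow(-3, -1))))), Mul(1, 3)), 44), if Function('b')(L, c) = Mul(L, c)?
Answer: -3520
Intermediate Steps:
Function('O')(Q, K) = Add(-6, K)
Mul(Function('b')(Mul(4, Function('O')(4, Add(Mul(1, Pow(-3, -1)), Mul(1, Pow(-3, -1))))), Mul(1, 3)), 44) = Mul(Mul(Mul(4, Add(-6, Add(Mul(1, Pow(-3, -1)), Mul(1, Pow(-3, -1))))), Mul(1, 3)), 44) = Mul(Mul(Mul(4, Add(-6, Add(Mul(1, Rational(-1, 3)), Mul(1, Rational(-1, 3))))), 3), 44) = Mul(Mul(Mul(4, Add(-6, Add(Rational(-1, 3), Rational(-1, 3)))), 3), 44) = Mul(Mul(Mul(4, Add(-6, Rational(-2, 3))), 3), 44) = Mul(Mul(Mul(4, Rational(-20, 3)), 3), 44) = Mul(Mul(Rational(-80, 3), 3), 44) = Mul(-80, 44) = -3520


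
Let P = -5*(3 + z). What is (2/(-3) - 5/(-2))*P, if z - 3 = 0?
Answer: -55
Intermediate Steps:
z = 3 (z = 3 + 0 = 3)
P = -30 (P = -5*(3 + 3) = -5*6 = -30)
(2/(-3) - 5/(-2))*P = (2/(-3) - 5/(-2))*(-30) = (2*(-⅓) - 5*(-½))*(-30) = (-⅔ + 5/2)*(-30) = (11/6)*(-30) = -55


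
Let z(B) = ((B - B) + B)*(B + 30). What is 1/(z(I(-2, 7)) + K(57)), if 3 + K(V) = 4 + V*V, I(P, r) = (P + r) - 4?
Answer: 1/3281 ≈ 0.00030479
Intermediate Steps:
I(P, r) = -4 + P + r
K(V) = 1 + V² (K(V) = -3 + (4 + V*V) = -3 + (4 + V²) = 1 + V²)
z(B) = B*(30 + B) (z(B) = (0 + B)*(30 + B) = B*(30 + B))
1/(z(I(-2, 7)) + K(57)) = 1/((-4 - 2 + 7)*(30 + (-4 - 2 + 7)) + (1 + 57²)) = 1/(1*(30 + 1) + (1 + 3249)) = 1/(1*31 + 3250) = 1/(31 + 3250) = 1/3281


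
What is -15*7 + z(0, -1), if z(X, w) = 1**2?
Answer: -104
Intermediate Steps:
z(X, w) = 1
-15*7 + z(0, -1) = -15*7 + 1 = -105 + 1 = -104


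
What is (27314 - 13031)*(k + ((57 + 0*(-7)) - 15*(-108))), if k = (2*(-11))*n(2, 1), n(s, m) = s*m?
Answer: 23324139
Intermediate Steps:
n(s, m) = m*s
k = -44 (k = (2*(-11))*(1*2) = -22*2 = -44)
(27314 - 13031)*(k + ((57 + 0*(-7)) - 15*(-108))) = (27314 - 13031)*(-44 + ((57 + 0*(-7)) - 15*(-108))) = 14283*(-44 + ((57 + 0) + 1620)) = 14283*(-44 + (57 + 1620)) = 14283*(-44 + 1677) = 14283*1633 = 23324139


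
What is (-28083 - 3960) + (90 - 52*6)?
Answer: -32265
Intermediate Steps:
(-28083 - 3960) + (90 - 52*6) = -32043 + (90 - 312) = -32043 - 222 = -32265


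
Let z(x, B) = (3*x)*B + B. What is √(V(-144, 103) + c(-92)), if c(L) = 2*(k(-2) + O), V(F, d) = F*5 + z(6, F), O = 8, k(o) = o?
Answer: 2*I*√861 ≈ 58.686*I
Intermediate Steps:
z(x, B) = B + 3*B*x (z(x, B) = 3*B*x + B = B + 3*B*x)
V(F, d) = 24*F (V(F, d) = F*5 + F*(1 + 3*6) = 5*F + F*(1 + 18) = 5*F + F*19 = 5*F + 19*F = 24*F)
c(L) = 12 (c(L) = 2*(-2 + 8) = 2*6 = 12)
√(V(-144, 103) + c(-92)) = √(24*(-144) + 12) = √(-3456 + 12) = √(-3444) = 2*I*√861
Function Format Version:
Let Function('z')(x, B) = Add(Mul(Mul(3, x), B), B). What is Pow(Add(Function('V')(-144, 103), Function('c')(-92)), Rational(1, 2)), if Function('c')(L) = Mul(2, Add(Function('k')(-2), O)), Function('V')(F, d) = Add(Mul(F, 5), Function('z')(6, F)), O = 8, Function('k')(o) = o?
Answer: Mul(2, I, Pow(861, Rational(1, 2))) ≈ Mul(58.686, I)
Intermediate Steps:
Function('z')(x, B) = Add(B, Mul(3, B, x)) (Function('z')(x, B) = Add(Mul(3, B, x), B) = Add(B, Mul(3, B, x)))
Function('V')(F, d) = Mul(24, F) (Function('V')(F, d) = Add(Mul(F, 5), Mul(F, Add(1, Mul(3, 6)))) = Add(Mul(5, F), Mul(F, Add(1, 18))) = Add(Mul(5, F), Mul(F, 19)) = Add(Mul(5, F), Mul(19, F)) = Mul(24, F))
Function('c')(L) = 12 (Function('c')(L) = Mul(2, Add(-2, 8)) = Mul(2, 6) = 12)
Pow(Add(Function('V')(-144, 103), Function('c')(-92)), Rational(1, 2)) = Pow(Add(Mul(24, -144), 12), Rational(1, 2)) = Pow(Add(-3456, 12), Rational(1, 2)) = Pow(-3444, Rational(1, 2)) = Mul(2, I, Pow(861, Rational(1, 2)))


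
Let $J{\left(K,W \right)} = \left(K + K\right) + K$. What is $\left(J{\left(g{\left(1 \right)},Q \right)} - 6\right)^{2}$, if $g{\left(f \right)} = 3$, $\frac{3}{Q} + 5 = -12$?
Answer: $9$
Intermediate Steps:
$Q = - \frac{3}{17}$ ($Q = \frac{3}{-5 - 12} = \frac{3}{-17} = 3 \left(- \frac{1}{17}\right) = - \frac{3}{17} \approx -0.17647$)
$J{\left(K,W \right)} = 3 K$ ($J{\left(K,W \right)} = 2 K + K = 3 K$)
$\left(J{\left(g{\left(1 \right)},Q \right)} - 6\right)^{2} = \left(3 \cdot 3 - 6\right)^{2} = \left(9 - 6\right)^{2} = 3^{2} = 9$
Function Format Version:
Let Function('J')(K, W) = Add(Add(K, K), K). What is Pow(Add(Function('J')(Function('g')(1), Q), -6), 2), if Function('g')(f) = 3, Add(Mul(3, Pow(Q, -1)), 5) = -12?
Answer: 9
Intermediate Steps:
Q = Rational(-3, 17) (Q = Mul(3, Pow(Add(-5, -12), -1)) = Mul(3, Pow(-17, -1)) = Mul(3, Rational(-1, 17)) = Rational(-3, 17) ≈ -0.17647)
Function('J')(K, W) = Mul(3, K) (Function('J')(K, W) = Add(Mul(2, K), K) = Mul(3, K))
Pow(Add(Function('J')(Function('g')(1), Q), -6), 2) = Pow(Add(Mul(3, 3), -6), 2) = Pow(Add(9, -6), 2) = Pow(3, 2) = 9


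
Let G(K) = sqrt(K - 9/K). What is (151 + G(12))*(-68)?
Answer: -10268 - 102*sqrt(5) ≈ -10496.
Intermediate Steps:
(151 + G(12))*(-68) = (151 + sqrt(12 - 9/12))*(-68) = (151 + sqrt(12 - 9*1/12))*(-68) = (151 + sqrt(12 - 3/4))*(-68) = (151 + sqrt(45/4))*(-68) = (151 + 3*sqrt(5)/2)*(-68) = -10268 - 102*sqrt(5)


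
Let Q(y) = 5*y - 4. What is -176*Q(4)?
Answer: -2816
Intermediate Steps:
Q(y) = -4 + 5*y
-176*Q(4) = -176*(-4 + 5*4) = -176*(-4 + 20) = -176*16 = -2816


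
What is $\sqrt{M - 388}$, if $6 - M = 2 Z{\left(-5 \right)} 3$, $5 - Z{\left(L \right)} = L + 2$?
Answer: $i \sqrt{430} \approx 20.736 i$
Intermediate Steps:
$Z{\left(L \right)} = 3 - L$ ($Z{\left(L \right)} = 5 - \left(L + 2\right) = 5 - \left(2 + L\right) = 3 - L$)
$M = -42$ ($M = 6 - 2 \left(3 - -5\right) 3 = 6 - 2 \left(3 + 5\right) 3 = 6 - 2 \cdot 8 \cdot 3 = 6 - 16 \cdot 3 = 6 - 48 = -42$)
$\sqrt{M - 388} = \sqrt{-42 - 388} = \sqrt{-430} = i \sqrt{430}$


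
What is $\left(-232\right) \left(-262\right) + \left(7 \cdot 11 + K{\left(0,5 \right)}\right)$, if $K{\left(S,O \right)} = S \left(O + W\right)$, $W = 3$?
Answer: $60861$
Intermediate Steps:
$K{\left(S,O \right)} = S \left(3 + O\right)$ ($K{\left(S,O \right)} = S \left(O + 3\right) = S \left(3 + O\right)$)
$\left(-232\right) \left(-262\right) + \left(7 \cdot 11 + K{\left(0,5 \right)}\right) = \left(-232\right) \left(-262\right) + \left(7 \cdot 11 + 0 \left(3 + 5\right)\right) = 60784 + \left(77 + 0 \cdot 8\right) = 60784 + \left(77 + 0\right) = 60784 + 77 = 60861$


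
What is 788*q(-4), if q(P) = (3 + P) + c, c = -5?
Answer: -4728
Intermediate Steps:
q(P) = -2 + P (q(P) = (3 + P) - 5 = -2 + P)
788*q(-4) = 788*(-2 - 4) = 788*(-6) = -4728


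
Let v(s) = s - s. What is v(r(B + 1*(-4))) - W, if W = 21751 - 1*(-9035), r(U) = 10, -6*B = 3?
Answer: -30786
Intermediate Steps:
B = -1/2 (B = -1/6*3 = -1/2 ≈ -0.50000)
v(s) = 0
W = 30786 (W = 21751 + 9035 = 30786)
v(r(B + 1*(-4))) - W = 0 - 1*30786 = 0 - 30786 = -30786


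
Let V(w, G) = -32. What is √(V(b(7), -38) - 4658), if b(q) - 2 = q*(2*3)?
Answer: I*√4690 ≈ 68.484*I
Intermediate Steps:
b(q) = 2 + 6*q (b(q) = 2 + q*(2*3) = 2 + q*6 = 2 + 6*q)
√(V(b(7), -38) - 4658) = √(-32 - 4658) = √(-4690) = I*√4690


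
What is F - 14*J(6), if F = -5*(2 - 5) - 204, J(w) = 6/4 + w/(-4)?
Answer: -189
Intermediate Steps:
J(w) = 3/2 - w/4 (J(w) = 6*(¼) + w*(-¼) = 3/2 - w/4)
F = -189 (F = -5*(-3) - 204 = 15 - 204 = -189)
F - 14*J(6) = -189 - 14*(3/2 - ¼*6) = -189 - 14*(3/2 - 3/2) = -189 - 14*0 = -189 + 0 = -189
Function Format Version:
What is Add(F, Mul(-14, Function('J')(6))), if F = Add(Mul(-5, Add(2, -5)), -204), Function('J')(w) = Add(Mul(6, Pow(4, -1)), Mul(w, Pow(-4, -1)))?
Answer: -189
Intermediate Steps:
Function('J')(w) = Add(Rational(3, 2), Mul(Rational(-1, 4), w)) (Function('J')(w) = Add(Mul(6, Rational(1, 4)), Mul(w, Rational(-1, 4))) = Add(Rational(3, 2), Mul(Rational(-1, 4), w)))
F = -189 (F = Add(Mul(-5, -3), -204) = Add(15, -204) = -189)
Add(F, Mul(-14, Function('J')(6))) = Add(-189, Mul(-14, Add(Rational(3, 2), Mul(Rational(-1, 4), 6)))) = Add(-189, Mul(-14, Add(Rational(3, 2), Rational(-3, 2)))) = Add(-189, Mul(-14, 0)) = Add(-189, 0) = -189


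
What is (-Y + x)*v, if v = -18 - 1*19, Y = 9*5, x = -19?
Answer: 2368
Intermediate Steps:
Y = 45
v = -37 (v = -18 - 19 = -37)
(-Y + x)*v = (-1*45 - 19)*(-37) = (-45 - 19)*(-37) = -64*(-37) = 2368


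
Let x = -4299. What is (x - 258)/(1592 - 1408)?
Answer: -4557/184 ≈ -24.766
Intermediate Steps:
(x - 258)/(1592 - 1408) = (-4299 - 258)/(1592 - 1408) = -4557/184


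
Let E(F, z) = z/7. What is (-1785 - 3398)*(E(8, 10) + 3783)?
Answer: -137302853/7 ≈ -1.9615e+7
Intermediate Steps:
E(F, z) = z/7 (E(F, z) = z*(⅐) = z/7)
(-1785 - 3398)*(E(8, 10) + 3783) = (-1785 - 3398)*((⅐)*10 + 3783) = -5183*(10/7 + 3783) = -5183*26491/7 = -137302853/7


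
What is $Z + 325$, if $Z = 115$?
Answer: $440$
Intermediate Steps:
$Z + 325 = 115 + 325 = 440$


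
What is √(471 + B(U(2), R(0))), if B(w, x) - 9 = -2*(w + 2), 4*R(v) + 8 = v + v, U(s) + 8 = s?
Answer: 2*√122 ≈ 22.091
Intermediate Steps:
U(s) = -8 + s
R(v) = -2 + v/2 (R(v) = -2 + (v + v)/4 = -2 + (2*v)/4 = -2 + v/2)
B(w, x) = 5 - 2*w (B(w, x) = 9 - 2*(w + 2) = 9 - 2*(2 + w) = 9 + (-4 - 2*w) = 5 - 2*w)
√(471 + B(U(2), R(0))) = √(471 + (5 - 2*(-8 + 2))) = √(471 + (5 - 2*(-6))) = √(471 + (5 + 12)) = √(471 + 17) = √488 = 2*√122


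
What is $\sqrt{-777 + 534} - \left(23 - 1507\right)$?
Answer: $1484 + 9 i \sqrt{3} \approx 1484.0 + 15.588 i$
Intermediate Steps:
$\sqrt{-777 + 534} - \left(23 - 1507\right) = \sqrt{-243} - -1484 = 9 i \sqrt{3} + 1484 = 1484 + 9 i \sqrt{3}$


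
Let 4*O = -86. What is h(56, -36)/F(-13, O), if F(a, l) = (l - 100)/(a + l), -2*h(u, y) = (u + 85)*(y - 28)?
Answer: 34592/27 ≈ 1281.2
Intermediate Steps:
O = -43/2 (O = (¼)*(-86) = -43/2 ≈ -21.500)
h(u, y) = -(-28 + y)*(85 + u)/2 (h(u, y) = -(u + 85)*(y - 28)/2 = -(85 + u)*(-28 + y)/2 = -(-28 + y)*(85 + u)/2)
F(a, l) = (-100 + l)/(a + l)
h(56, -36)/F(-13, O) = (1190 + 14*56 - 85/2*(-36) - ½*56*(-36))/(((-100 - 43/2)/(-13 - 43/2))) = (1190 + 784 + 1530 + 1008)/((-243/2/(-69/2))) = 4512/((-2/69*(-243/2))) = 4512/(81/23) = 4512*(23/81) = 34592/27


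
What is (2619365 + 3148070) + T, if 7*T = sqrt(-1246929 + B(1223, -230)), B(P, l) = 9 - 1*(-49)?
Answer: 5767435 + I*sqrt(1246871)/7 ≈ 5.7674e+6 + 159.52*I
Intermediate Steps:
B(P, l) = 58 (B(P, l) = 9 + 49 = 58)
T = I*sqrt(1246871)/7 (T = sqrt(-1246929 + 58)/7 = sqrt(-1246871)/7 = (I*sqrt(1246871))/7 = I*sqrt(1246871)/7 ≈ 159.52*I)
(2619365 + 3148070) + T = (2619365 + 3148070) + I*sqrt(1246871)/7 = 5767435 + I*sqrt(1246871)/7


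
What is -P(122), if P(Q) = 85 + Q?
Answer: -207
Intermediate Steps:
-P(122) = -(85 + 122) = -1*207 = -207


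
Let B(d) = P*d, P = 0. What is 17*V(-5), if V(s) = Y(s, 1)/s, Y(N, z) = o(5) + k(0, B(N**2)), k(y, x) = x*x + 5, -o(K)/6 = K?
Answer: 85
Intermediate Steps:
o(K) = -6*K
B(d) = 0 (B(d) = 0*d = 0)
k(y, x) = 5 + x**2 (k(y, x) = x**2 + 5 = 5 + x**2)
Y(N, z) = -25 (Y(N, z) = -6*5 + (5 + 0**2) = -30 + (5 + 0) = -30 + 5 = -25)
V(s) = -25/s
17*V(-5) = 17*(-25/(-5)) = 17*(-25*(-1/5)) = 17*5 = 85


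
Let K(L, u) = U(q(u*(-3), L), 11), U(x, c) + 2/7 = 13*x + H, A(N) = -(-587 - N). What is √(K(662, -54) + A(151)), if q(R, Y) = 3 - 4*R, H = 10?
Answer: I*√374227/7 ≈ 87.392*I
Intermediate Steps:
A(N) = 587 + N
U(x, c) = 68/7 + 13*x (U(x, c) = -2/7 + (13*x + 10) = -2/7 + (10 + 13*x) = 68/7 + 13*x)
K(L, u) = 341/7 + 156*u (K(L, u) = 68/7 + 13*(3 - 4*u*(-3)) = 68/7 + 13*(3 - (-12)*u) = 68/7 + 13*(3 + 12*u) = 68/7 + (39 + 156*u) = 341/7 + 156*u)
√(K(662, -54) + A(151)) = √((341/7 + 156*(-54)) + (587 + 151)) = √((341/7 - 8424) + 738) = √(-58627/7 + 738) = √(-53461/7) = I*√374227/7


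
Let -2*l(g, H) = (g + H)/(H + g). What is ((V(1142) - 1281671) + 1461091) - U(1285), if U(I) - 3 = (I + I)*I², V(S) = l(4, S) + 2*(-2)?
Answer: -8486937675/2 ≈ -4.2435e+9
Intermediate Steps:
l(g, H) = -½ (l(g, H) = -(g + H)/(2*(H + g)) = -(H + g)/(2*(H + g)) = -½*1 = -½)
V(S) = -9/2 (V(S) = -½ + 2*(-2) = -½ - 4 = -9/2)
U(I) = 3 + 2*I³ (U(I) = 3 + (I + I)*I² = 3 + (2*I)*I² = 3 + 2*I³)
((V(1142) - 1281671) + 1461091) - U(1285) = ((-9/2 - 1281671) + 1461091) - (3 + 2*1285³) = (-2563351/2 + 1461091) - (3 + 2*2121824125) = 358831/2 - (3 + 4243648250) = 358831/2 - 1*4243648253 = 358831/2 - 4243648253 = -8486937675/2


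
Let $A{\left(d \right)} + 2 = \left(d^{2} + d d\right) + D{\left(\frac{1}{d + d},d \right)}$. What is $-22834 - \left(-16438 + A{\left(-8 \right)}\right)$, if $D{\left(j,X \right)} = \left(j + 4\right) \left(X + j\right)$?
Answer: $- \frac{1661505}{256} \approx -6490.3$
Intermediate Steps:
$D{\left(j,X \right)} = \left(4 + j\right) \left(X + j\right)$
$A{\left(d \right)} = - \frac{3}{2} + \frac{2}{d} + 2 d^{2} + 4 d + \frac{1}{4 d^{2}}$ ($A{\left(d \right)} = -2 + \left(\left(d^{2} + d d\right) + \left(\left(\frac{1}{d + d}\right)^{2} + 4 d + \frac{4}{d + d} + \frac{d}{d + d}\right)\right) = -2 + \left(\left(d^{2} + d^{2}\right) + \left(\left(\frac{1}{2 d}\right)^{2} + 4 d + \frac{4}{2 d} + \frac{d}{2 d}\right)\right) = -2 + \left(2 d^{2} + \left(\left(\frac{1}{2 d}\right)^{2} + 4 d + 4 \frac{1}{2 d} + d \frac{1}{2 d}\right)\right) = -2 + \left(2 d^{2} + \left(\frac{1}{4 d^{2}} + 4 d + \frac{2}{d} + \frac{1}{2}\right)\right) = -2 + \left(2 d^{2} + \left(\frac{1}{2} + \frac{2}{d} + 4 d + \frac{1}{4 d^{2}}\right)\right) = -2 + \left(\frac{1}{2} + \frac{2}{d} + 2 d^{2} + 4 d + \frac{1}{4 d^{2}}\right) = - \frac{3}{2} + \frac{2}{d} + 2 d^{2} + 4 d + \frac{1}{4 d^{2}}$)
$-22834 - \left(-16438 + A{\left(-8 \right)}\right) = -22834 - \left(- \frac{32879}{2} - 32 + 128 - \frac{1}{4} + \frac{1}{256}\right) = -22834 - \left(- \frac{32943}{2} + 128 - \frac{1}{4} + \frac{1}{256}\right) = -22834 + \left(16438 - \left(- \frac{3}{2} - \frac{1}{4} + 128 - 32 + \frac{1}{256}\right)\right) = -22834 + \left(16438 - \frac{24129}{256}\right) = -22834 + \frac{4183999}{256} = - \frac{1661505}{256}$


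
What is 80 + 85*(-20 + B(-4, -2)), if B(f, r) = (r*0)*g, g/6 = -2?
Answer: -1620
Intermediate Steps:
g = -12 (g = 6*(-2) = -12)
B(f, r) = 0 (B(f, r) = (r*0)*(-12) = 0*(-12) = 0)
80 + 85*(-20 + B(-4, -2)) = 80 + 85*(-20 + 0) = 80 + 85*(-20) = 80 - 1700 = -1620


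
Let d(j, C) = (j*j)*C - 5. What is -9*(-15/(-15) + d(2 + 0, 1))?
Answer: 0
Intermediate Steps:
d(j, C) = -5 + C*j² (d(j, C) = j²*C - 5 = C*j² - 5 = -5 + C*j²)
-9*(-15/(-15) + d(2 + 0, 1)) = -9*(-15/(-15) + (-5 + 1*(2 + 0)²)) = -9*(-15*(-1/15) + (-5 + 1*2²)) = -9*(1 + (-5 + 1*4)) = -9*(1 + (-5 + 4)) = -9*(1 - 1) = -9*0 = 0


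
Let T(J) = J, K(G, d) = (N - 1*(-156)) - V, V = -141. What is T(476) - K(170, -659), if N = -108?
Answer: 287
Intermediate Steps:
K(G, d) = 189 (K(G, d) = (-108 - 1*(-156)) - 1*(-141) = (-108 + 156) + 141 = 48 + 141 = 189)
T(476) - K(170, -659) = 476 - 1*189 = 476 - 189 = 287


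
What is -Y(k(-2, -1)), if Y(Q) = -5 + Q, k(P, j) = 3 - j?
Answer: 1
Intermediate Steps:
-Y(k(-2, -1)) = -(-5 + (3 - 1*(-1))) = -(-5 + (3 + 1)) = -(-5 + 4) = -1*(-1) = 1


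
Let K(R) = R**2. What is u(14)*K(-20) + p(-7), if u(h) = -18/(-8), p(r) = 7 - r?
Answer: 914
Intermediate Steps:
u(h) = 9/4 (u(h) = -18*(-1/8) = 9/4)
u(14)*K(-20) + p(-7) = (9/4)*(-20)**2 + (7 - 1*(-7)) = (9/4)*400 + (7 + 7) = 900 + 14 = 914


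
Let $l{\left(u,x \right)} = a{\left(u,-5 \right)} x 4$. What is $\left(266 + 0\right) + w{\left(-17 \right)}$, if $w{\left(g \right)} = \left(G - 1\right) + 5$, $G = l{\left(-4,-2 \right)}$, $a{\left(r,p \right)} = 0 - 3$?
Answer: $294$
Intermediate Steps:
$a{\left(r,p \right)} = -3$ ($a{\left(r,p \right)} = 0 - 3 = -3$)
$l{\left(u,x \right)} = - 12 x$ ($l{\left(u,x \right)} = - 3 x 4 = - 12 x$)
$G = 24$ ($G = \left(-12\right) \left(-2\right) = 24$)
$w{\left(g \right)} = 28$ ($w{\left(g \right)} = \left(24 - 1\right) + 5 = 23 + 5 = 28$)
$\left(266 + 0\right) + w{\left(-17 \right)} = \left(266 + 0\right) + 28 = 266 + 28 = 294$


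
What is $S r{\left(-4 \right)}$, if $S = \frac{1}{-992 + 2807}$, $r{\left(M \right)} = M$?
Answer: $- \frac{4}{1815} \approx -0.0022039$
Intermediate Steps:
$S = \frac{1}{1815} \approx 0.00055096$
$S r{\left(-4 \right)} = \frac{1}{1815} \left(-4\right) = - \frac{4}{1815}$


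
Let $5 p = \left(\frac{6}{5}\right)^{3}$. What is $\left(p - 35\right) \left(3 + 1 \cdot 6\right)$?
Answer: $- \frac{194931}{625} \approx -311.89$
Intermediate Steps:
$p = \frac{216}{625}$ ($p = \frac{\left(\frac{6}{5}\right)^{3}}{5} = \frac{1}{5} \cdot \frac{216}{125} = \frac{216}{625} \approx 0.3456$)
$\left(p - 35\right) \left(3 + 1 \cdot 6\right) = \left(\frac{216}{625} - 35\right) \left(3 + 1 \cdot 6\right) = - \frac{21659 \left(3 + 6\right)}{625} = \left(- \frac{21659}{625}\right) 9 = - \frac{194931}{625}$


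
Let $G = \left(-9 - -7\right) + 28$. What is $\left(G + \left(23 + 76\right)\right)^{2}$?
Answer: $15625$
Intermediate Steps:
$G = 26$ ($G = \left(-9 + 7\right) + 28 = -2 + 28 = 26$)
$\left(G + \left(23 + 76\right)\right)^{2} = \left(26 + \left(23 + 76\right)\right)^{2} = \left(26 + 99\right)^{2} = 125^{2} = 15625$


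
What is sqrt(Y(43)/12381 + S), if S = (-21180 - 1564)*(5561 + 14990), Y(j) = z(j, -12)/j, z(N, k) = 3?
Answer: I*sqrt(14719926953218709363)/177461 ≈ 21620.0*I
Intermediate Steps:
Y(j) = 3/j
S = -467411944 (S = -22744*20551 = -467411944)
sqrt(Y(43)/12381 + S) = sqrt((3/43)/12381 - 467411944) = sqrt((3*(1/43))*(1/12381) - 467411944) = sqrt((3/43)*(1/12381) - 467411944) = sqrt(1/177461 - 467411944) = sqrt(-82947390994183/177461) = I*sqrt(14719926953218709363)/177461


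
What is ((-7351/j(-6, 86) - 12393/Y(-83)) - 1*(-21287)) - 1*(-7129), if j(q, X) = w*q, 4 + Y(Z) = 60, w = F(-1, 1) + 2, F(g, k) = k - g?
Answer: 2394083/84 ≈ 28501.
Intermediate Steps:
w = 4 (w = (1 - 1*(-1)) + 2 = (1 + 1) + 2 = 2 + 2 = 4)
Y(Z) = 56 (Y(Z) = -4 + 60 = 56)
j(q, X) = 4*q
((-7351/j(-6, 86) - 12393/Y(-83)) - 1*(-21287)) - 1*(-7129) = ((-7351/(4*(-6)) - 12393/56) - 1*(-21287)) - 1*(-7129) = ((-7351/(-24) - 12393*1/56) + 21287) + 7129 = ((-7351*(-1/24) - 12393/56) + 21287) + 7129 = ((7351/24 - 12393/56) + 21287) + 7129 = (7139/84 + 21287) + 7129 = 1795247/84 + 7129 = 2394083/84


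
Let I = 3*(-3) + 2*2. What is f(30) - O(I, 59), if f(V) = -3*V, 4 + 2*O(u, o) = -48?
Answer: -64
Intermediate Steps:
I = -5 (I = -9 + 4 = -5)
O(u, o) = -26 (O(u, o) = -2 + (½)*(-48) = -2 - 24 = -26)
f(30) - O(I, 59) = -3*30 - 1*(-26) = -90 + 26 = -64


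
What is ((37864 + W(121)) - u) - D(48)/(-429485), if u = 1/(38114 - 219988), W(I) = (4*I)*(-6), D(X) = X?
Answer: 390114420587691/11158879270 ≈ 34960.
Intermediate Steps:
W(I) = -24*I
u = -1/181874 (u = 1/(-181874) = -1/181874 ≈ -5.4983e-6)
((37864 + W(121)) - u) - D(48)/(-429485) = ((37864 - 24*121) - 1*(-1/181874)) - 48/(-429485) = ((37864 - 2904) + 1/181874) - 48*(-1)/429485 = (34960 + 1/181874) - 1*(-48/429485) = 6358315041/181874 + 48/429485 = 390114420587691/11158879270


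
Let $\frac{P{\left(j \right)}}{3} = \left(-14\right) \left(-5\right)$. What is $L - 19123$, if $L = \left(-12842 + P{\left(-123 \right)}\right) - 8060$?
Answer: $-39815$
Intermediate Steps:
$P{\left(j \right)} = 210$ ($P{\left(j \right)} = 3 \left(\left(-14\right) \left(-5\right)\right) = 3 \cdot 70 = 210$)
$L = -20692$ ($L = \left(-12842 + 210\right) - 8060 = -12632 - 8060 = -20692$)
$L - 19123 = -20692 - 19123 = -39815$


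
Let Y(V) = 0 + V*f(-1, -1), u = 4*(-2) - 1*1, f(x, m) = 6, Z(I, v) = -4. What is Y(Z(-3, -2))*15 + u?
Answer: -369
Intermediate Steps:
u = -9 (u = -8 - 1 = -9)
Y(V) = 6*V (Y(V) = 0 + V*6 = 0 + 6*V = 6*V)
Y(Z(-3, -2))*15 + u = (6*(-4))*15 - 9 = -24*15 - 9 = -360 - 9 = -369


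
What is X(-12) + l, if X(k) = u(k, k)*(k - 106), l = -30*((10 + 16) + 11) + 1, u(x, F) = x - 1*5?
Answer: 897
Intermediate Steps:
u(x, F) = -5 + x (u(x, F) = x - 5 = -5 + x)
l = -1109 (l = -30*(26 + 11) + 1 = -30*37 + 1 = -1110 + 1 = -1109)
X(k) = (-106 + k)*(-5 + k) (X(k) = (-5 + k)*(k - 106) = (-5 + k)*(-106 + k) = (-106 + k)*(-5 + k))
X(-12) + l = (-106 - 12)*(-5 - 12) - 1109 = -118*(-17) - 1109 = 2006 - 1109 = 897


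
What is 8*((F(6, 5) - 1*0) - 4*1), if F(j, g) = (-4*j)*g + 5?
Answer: -952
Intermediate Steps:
F(j, g) = 5 - 4*g*j (F(j, g) = -4*g*j + 5 = 5 - 4*g*j)
8*((F(6, 5) - 1*0) - 4*1) = 8*(((5 - 4*5*6) - 1*0) - 4*1) = 8*(((5 - 120) + 0) - 4) = 8*((-115 + 0) - 4) = 8*(-115 - 4) = 8*(-119) = -952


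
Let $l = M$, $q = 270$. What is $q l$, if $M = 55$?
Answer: $14850$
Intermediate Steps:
$l = 55$
$q l = 270 \cdot 55 = 14850$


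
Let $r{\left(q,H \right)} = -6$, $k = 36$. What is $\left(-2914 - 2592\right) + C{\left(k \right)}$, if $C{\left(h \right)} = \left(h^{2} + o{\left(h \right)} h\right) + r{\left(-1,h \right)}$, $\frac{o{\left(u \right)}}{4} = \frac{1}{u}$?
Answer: $-4212$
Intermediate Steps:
$o{\left(u \right)} = \frac{4}{u}$
$C{\left(h \right)} = -2 + h^{2}$ ($C{\left(h \right)} = \left(h^{2} + \frac{4}{h} h\right) - 6 = \left(h^{2} + 4\right) - 6 = \left(4 + h^{2}\right) - 6 = -2 + h^{2}$)
$\left(-2914 - 2592\right) + C{\left(k \right)} = \left(-2914 - 2592\right) - \left(2 - 36^{2}\right) = -5506 + \left(-2 + 1296\right) = -5506 + 1294 = -4212$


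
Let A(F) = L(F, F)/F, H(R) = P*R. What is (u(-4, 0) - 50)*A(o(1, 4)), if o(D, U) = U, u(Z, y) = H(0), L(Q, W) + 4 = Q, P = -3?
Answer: 0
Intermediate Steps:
L(Q, W) = -4 + Q
H(R) = -3*R
u(Z, y) = 0 (u(Z, y) = -3*0 = 0)
A(F) = (-4 + F)/F
(u(-4, 0) - 50)*A(o(1, 4)) = (0 - 50)*((-4 + 4)/4) = -25*0/2 = -50*0 = 0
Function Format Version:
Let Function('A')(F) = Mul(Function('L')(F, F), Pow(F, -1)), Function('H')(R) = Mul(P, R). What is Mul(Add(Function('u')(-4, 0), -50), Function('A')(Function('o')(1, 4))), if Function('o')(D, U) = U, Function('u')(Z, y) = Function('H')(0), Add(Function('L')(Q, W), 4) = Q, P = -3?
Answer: 0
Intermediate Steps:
Function('L')(Q, W) = Add(-4, Q)
Function('H')(R) = Mul(-3, R)
Function('u')(Z, y) = 0 (Function('u')(Z, y) = Mul(-3, 0) = 0)
Function('A')(F) = Mul(Pow(F, -1), Add(-4, F)) (Function('A')(F) = Mul(Add(-4, F), Pow(F, -1)) = Mul(Pow(F, -1), Add(-4, F)))
Mul(Add(Function('u')(-4, 0), -50), Function('A')(Function('o')(1, 4))) = Mul(Add(0, -50), Mul(Pow(4, -1), Add(-4, 4))) = Mul(-50, Mul(Rational(1, 4), 0)) = Mul(-50, 0) = 0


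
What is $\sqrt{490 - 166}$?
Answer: $18$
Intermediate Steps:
$\sqrt{490 - 166} = \sqrt{324} = 18$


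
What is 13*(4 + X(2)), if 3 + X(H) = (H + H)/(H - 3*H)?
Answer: 0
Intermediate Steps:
X(H) = -4 (X(H) = -3 + (H + H)/(H - 3*H) = -3 + (2*H)/((-2*H)) = -3 + (2*H)*(-1/(2*H)) = -3 - 1 = -4)
13*(4 + X(2)) = 13*(4 - 4) = 13*0 = 0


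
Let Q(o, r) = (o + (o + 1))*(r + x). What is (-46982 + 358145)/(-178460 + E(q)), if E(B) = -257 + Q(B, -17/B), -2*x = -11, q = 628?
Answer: -195410364/107913967 ≈ -1.8108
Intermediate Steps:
x = 11/2 (x = -½*(-11) = 11/2 ≈ 5.5000)
Q(o, r) = (1 + 2*o)*(11/2 + r) (Q(o, r) = (o + (o + 1))*(r + 11/2) = (o + (1 + o))*(11/2 + r) = (1 + 2*o)*(11/2 + r))
E(B) = -571/2 - 17/B + 11*B (E(B) = -257 + (11/2 - 17/B + 11*B + 2*B*(-17/B)) = -257 + (11/2 - 17/B + 11*B - 34) = -257 + (-57/2 - 17/B + 11*B) = -571/2 - 17/B + 11*B)
(-46982 + 358145)/(-178460 + E(q)) = (-46982 + 358145)/(-178460 + (-571/2 - 17/628 + 11*628)) = 311163/(-178460 + (-571/2 - 17*1/628 + 6908)) = 311163/(-178460 + (-571/2 - 17/628 + 6908)) = 311163/(-178460 + 4158913/628) = 311163/(-107913967/628) = 311163*(-628/107913967) = -195410364/107913967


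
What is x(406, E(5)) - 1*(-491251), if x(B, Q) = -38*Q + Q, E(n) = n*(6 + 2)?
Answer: 489771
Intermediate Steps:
E(n) = 8*n (E(n) = n*8 = 8*n)
x(B, Q) = -37*Q
x(406, E(5)) - 1*(-491251) = -296*5 - 1*(-491251) = -37*40 + 491251 = -1480 + 491251 = 489771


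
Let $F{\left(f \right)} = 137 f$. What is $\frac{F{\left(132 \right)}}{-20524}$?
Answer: $- \frac{4521}{5131} \approx -0.88111$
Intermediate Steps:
$\frac{F{\left(132 \right)}}{-20524} = \frac{137 \cdot 132}{-20524} = 18084 \left(- \frac{1}{20524}\right) = - \frac{4521}{5131}$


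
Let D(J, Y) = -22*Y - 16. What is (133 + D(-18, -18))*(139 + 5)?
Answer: 73872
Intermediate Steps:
D(J, Y) = -16 - 22*Y
(133 + D(-18, -18))*(139 + 5) = (133 + (-16 - 22*(-18)))*(139 + 5) = (133 + (-16 + 396))*144 = (133 + 380)*144 = 513*144 = 73872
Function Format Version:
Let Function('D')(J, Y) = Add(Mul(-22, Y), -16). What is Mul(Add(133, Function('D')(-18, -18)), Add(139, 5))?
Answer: 73872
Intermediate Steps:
Function('D')(J, Y) = Add(-16, Mul(-22, Y))
Mul(Add(133, Function('D')(-18, -18)), Add(139, 5)) = Mul(Add(133, Add(-16, Mul(-22, -18))), Add(139, 5)) = Mul(Add(133, Add(-16, 396)), 144) = Mul(Add(133, 380), 144) = Mul(513, 144) = 73872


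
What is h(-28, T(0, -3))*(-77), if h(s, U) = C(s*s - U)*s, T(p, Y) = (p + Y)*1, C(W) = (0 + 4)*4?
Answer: 34496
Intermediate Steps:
C(W) = 16 (C(W) = 4*4 = 16)
T(p, Y) = Y + p (T(p, Y) = (Y + p)*1 = Y + p)
h(s, U) = 16*s
h(-28, T(0, -3))*(-77) = (16*(-28))*(-77) = -448*(-77) = 34496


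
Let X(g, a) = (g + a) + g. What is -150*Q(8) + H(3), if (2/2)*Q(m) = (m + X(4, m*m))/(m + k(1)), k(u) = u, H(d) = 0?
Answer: -4000/3 ≈ -1333.3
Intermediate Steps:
X(g, a) = a + 2*g (X(g, a) = (a + g) + g = a + 2*g)
Q(m) = (8 + m + m²)/(1 + m) (Q(m) = (m + (m*m + 2*4))/(m + 1) = (m + (m² + 8))/(1 + m) = (m + (8 + m²))/(1 + m) = (8 + m + m²)/(1 + m))
-150*Q(8) + H(3) = -150*(8 + 8 + 8²)/(1 + 8) + 0 = -150*(8 + 8 + 64)/9 + 0 = -50*80/3 + 0 = -150*80/9 + 0 = -4000/3 + 0 = -4000/3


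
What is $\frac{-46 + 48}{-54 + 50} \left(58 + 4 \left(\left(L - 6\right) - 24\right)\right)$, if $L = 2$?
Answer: $27$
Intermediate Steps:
$\frac{-46 + 48}{-54 + 50} \left(58 + 4 \left(\left(L - 6\right) - 24\right)\right) = \frac{-46 + 48}{-54 + 50} \left(58 + 4 \left(\left(2 - 6\right) - 24\right)\right) = \frac{2}{-4} \left(58 + 4 \left(\left(2 - 6\right) - 24\right)\right) = 2 \left(- \frac{1}{4}\right) \left(58 + 4 \left(-4 - 24\right)\right) = - \frac{58 + 4 \left(-28\right)}{2} = - \frac{58 - 112}{2} = \left(- \frac{1}{2}\right) \left(-54\right) = 27$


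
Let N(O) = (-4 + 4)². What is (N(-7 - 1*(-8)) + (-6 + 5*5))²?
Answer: 361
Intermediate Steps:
N(O) = 0 (N(O) = 0² = 0)
(N(-7 - 1*(-8)) + (-6 + 5*5))² = (0 + (-6 + 5*5))² = (0 + (-6 + 25))² = (0 + 19)² = 19² = 361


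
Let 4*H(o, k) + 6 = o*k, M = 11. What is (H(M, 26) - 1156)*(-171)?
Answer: 185706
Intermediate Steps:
H(o, k) = -3/2 + k*o/4 (H(o, k) = -3/2 + (o*k)/4 = -3/2 + (k*o)/4 = -3/2 + k*o/4)
(H(M, 26) - 1156)*(-171) = ((-3/2 + (1/4)*26*11) - 1156)*(-171) = ((-3/2 + 143/2) - 1156)*(-171) = (70 - 1156)*(-171) = -1086*(-171) = 185706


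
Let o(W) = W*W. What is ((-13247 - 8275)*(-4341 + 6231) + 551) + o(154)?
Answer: -40652313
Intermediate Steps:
o(W) = W²
((-13247 - 8275)*(-4341 + 6231) + 551) + o(154) = ((-13247 - 8275)*(-4341 + 6231) + 551) + 154² = (-21522*1890 + 551) + 23716 = (-40676580 + 551) + 23716 = -40676029 + 23716 = -40652313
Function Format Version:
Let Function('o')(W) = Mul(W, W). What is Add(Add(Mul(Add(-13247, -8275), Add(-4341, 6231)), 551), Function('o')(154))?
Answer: -40652313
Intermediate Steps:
Function('o')(W) = Pow(W, 2)
Add(Add(Mul(Add(-13247, -8275), Add(-4341, 6231)), 551), Function('o')(154)) = Add(Add(Mul(Add(-13247, -8275), Add(-4341, 6231)), 551), Pow(154, 2)) = Add(Add(Mul(-21522, 1890), 551), 23716) = Add(Add(-40676580, 551), 23716) = Add(-40676029, 23716) = -40652313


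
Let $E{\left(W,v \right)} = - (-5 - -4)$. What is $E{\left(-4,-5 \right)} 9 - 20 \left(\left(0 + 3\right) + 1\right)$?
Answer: $-71$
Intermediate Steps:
$E{\left(W,v \right)} = 1$ ($E{\left(W,v \right)} = - (-5 + 4) = \left(-1\right) \left(-1\right) = 1$)
$E{\left(-4,-5 \right)} 9 - 20 \left(\left(0 + 3\right) + 1\right) = 1 \cdot 9 - 20 \left(\left(0 + 3\right) + 1\right) = 9 - 20 \left(3 + 1\right) = 9 - 80 = -71$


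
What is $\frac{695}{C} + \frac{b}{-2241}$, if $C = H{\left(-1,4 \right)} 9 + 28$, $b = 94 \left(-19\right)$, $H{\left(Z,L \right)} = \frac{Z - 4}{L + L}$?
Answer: $\frac{12779654}{401139} \approx 31.858$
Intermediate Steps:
$H{\left(Z,L \right)} = \frac{-4 + Z}{2 L}$
$b = -1786$
$C = \frac{179}{8}$ ($C = \frac{-4 - 1}{2 \cdot 4} \cdot 9 + 28 = \frac{1}{2} \cdot \frac{1}{4} \left(-5\right) 9 + 28 = \left(- \frac{5}{8}\right) 9 + 28 = - \frac{45}{8} + 28 = \frac{179}{8} \approx 22.375$)
$\frac{695}{C} + \frac{b}{-2241} = \frac{695}{\frac{179}{8}} - \frac{1786}{-2241} = 695 \cdot \frac{8}{179} - - \frac{1786}{2241} = \frac{5560}{179} + \frac{1786}{2241} = \frac{12779654}{401139}$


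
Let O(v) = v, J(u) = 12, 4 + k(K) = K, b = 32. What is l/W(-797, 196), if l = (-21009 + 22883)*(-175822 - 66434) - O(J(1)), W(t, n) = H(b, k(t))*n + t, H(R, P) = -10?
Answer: 151329252/919 ≈ 1.6467e+5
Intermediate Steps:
k(K) = -4 + K
W(t, n) = t - 10*n (W(t, n) = -10*n + t = t - 10*n)
l = -453987756 (l = (-21009 + 22883)*(-175822 - 66434) - 1*12 = 1874*(-242256) - 12 = -453987744 - 12 = -453987756)
l/W(-797, 196) = -453987756/(-797 - 10*196) = -453987756/(-797 - 1960) = -453987756/(-2757) = -453987756*(-1/2757) = 151329252/919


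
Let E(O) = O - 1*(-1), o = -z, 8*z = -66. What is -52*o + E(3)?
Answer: -425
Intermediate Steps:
z = -33/4 (z = (⅛)*(-66) = -33/4 ≈ -8.2500)
o = 33/4 (o = -1*(-33/4) = 33/4 ≈ 8.2500)
E(O) = 1 + O (E(O) = O + 1 = 1 + O)
-52*o + E(3) = -52*33/4 + (1 + 3) = -429 + 4 = -425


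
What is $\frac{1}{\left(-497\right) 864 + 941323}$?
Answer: $\frac{1}{511915} \approx 1.9534 \cdot 10^{-6}$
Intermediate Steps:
$\frac{1}{\left(-497\right) 864 + 941323} = \frac{1}{-429408 + 941323} = \frac{1}{511915}$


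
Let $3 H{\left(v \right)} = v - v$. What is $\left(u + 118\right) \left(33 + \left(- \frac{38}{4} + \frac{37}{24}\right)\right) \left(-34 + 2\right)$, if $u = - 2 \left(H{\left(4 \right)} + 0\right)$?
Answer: $- \frac{283672}{3} \approx -94557.0$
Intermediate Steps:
$H{\left(v \right)} = 0$ ($H{\left(v \right)} = \frac{v - v}{3} = \frac{1}{3} \cdot 0 = 0$)
$u = 0$ ($u = - 2 \left(0 + 0\right) = \left(-2\right) 0 = 0$)
$\left(u + 118\right) \left(33 + \left(- \frac{38}{4} + \frac{37}{24}\right)\right) \left(-34 + 2\right) = \left(0 + 118\right) \left(33 + \left(- \frac{38}{4} + \frac{37}{24}\right)\right) \left(-34 + 2\right) = 118 \left(33 + \left(\left(-38\right) \frac{1}{4} + 37 \cdot \frac{1}{24}\right)\right) \left(-32\right) = 118 \left(33 + \left(- \frac{19}{2} + \frac{37}{24}\right)\right) \left(-32\right) = 118 \left(33 - \frac{191}{24}\right) \left(-32\right) = 118 \cdot \frac{601}{24} \left(-32\right) = 118 \left(- \frac{2404}{3}\right) = - \frac{283672}{3}$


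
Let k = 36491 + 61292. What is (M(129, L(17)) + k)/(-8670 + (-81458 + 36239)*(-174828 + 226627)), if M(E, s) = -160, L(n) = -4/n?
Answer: -32541/780769217 ≈ -4.1678e-5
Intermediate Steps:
k = 97783
(M(129, L(17)) + k)/(-8670 + (-81458 + 36239)*(-174828 + 226627)) = (-160 + 97783)/(-8670 + (-81458 + 36239)*(-174828 + 226627)) = 97623/(-8670 - 45219*51799) = 97623/(-8670 - 2342298981) = 97623/(-2342307651) = 97623*(-1/2342307651) = -32541/780769217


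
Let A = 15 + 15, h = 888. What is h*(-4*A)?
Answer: -106560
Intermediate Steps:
A = 30
h*(-4*A) = 888*(-4*30) = 888*(-120) = -106560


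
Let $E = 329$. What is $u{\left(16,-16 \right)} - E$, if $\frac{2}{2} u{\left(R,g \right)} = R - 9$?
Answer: $-322$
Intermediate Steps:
$u{\left(R,g \right)} = -9 + R$ ($u{\left(R,g \right)} = R - 9 = -9 + R$)
$u{\left(16,-16 \right)} - E = \left(-9 + 16\right) - 329 = 7 - 329 = -322$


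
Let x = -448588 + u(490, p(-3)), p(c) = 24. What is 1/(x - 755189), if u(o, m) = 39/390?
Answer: -10/12037769 ≈ -8.3072e-7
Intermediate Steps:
u(o, m) = ⅒ (u(o, m) = 39*(1/390) = ⅒)
x = -4485879/10 (x = -448588 + ⅒ = -4485879/10 ≈ -4.4859e+5)
1/(x - 755189) = 1/(-4485879/10 - 755189) = 1/(-12037769/10) = -10/12037769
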